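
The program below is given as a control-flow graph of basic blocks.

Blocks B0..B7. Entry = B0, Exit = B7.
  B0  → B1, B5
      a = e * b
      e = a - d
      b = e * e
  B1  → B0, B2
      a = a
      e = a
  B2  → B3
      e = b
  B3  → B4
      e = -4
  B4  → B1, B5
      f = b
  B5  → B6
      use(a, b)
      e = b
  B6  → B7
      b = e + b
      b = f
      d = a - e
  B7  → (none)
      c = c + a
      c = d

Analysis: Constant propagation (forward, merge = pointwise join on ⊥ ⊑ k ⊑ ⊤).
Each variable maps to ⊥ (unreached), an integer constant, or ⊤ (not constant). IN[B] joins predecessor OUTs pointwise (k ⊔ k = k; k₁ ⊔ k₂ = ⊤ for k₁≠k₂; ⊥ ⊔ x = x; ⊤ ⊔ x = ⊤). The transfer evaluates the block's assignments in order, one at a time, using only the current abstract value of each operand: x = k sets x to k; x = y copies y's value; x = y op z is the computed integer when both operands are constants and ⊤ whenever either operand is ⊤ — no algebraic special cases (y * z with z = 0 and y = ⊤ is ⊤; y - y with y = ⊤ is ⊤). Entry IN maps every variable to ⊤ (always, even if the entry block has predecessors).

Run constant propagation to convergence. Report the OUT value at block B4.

Converged values:
  B0:   IN=(all ⊤)   OUT=(all ⊤)
  B1:   IN=(all ⊤)   OUT=(all ⊤)
  B2:   IN=(all ⊤)   OUT=(all ⊤)
  B3:   IN=(all ⊤)   OUT={e:-4; rest ⊤}
  B4:   IN={e:-4; rest ⊤}   OUT={e:-4; rest ⊤}
  B5:   IN=(all ⊤)   OUT=(all ⊤)
  B6:   IN=(all ⊤)   OUT=(all ⊤)
  B7:   IN=(all ⊤)   OUT=(all ⊤)

Merge at B4: IN[B4] = OUT[B3] = {a: ⊤, b: ⊤, c: ⊤, d: ⊤, e: -4, f: ⊤}
Applying B4's transfer function to that IN value gives OUT[B4] (row B4 above).

Answer: {a: ⊤, b: ⊤, c: ⊤, d: ⊤, e: -4, f: ⊤}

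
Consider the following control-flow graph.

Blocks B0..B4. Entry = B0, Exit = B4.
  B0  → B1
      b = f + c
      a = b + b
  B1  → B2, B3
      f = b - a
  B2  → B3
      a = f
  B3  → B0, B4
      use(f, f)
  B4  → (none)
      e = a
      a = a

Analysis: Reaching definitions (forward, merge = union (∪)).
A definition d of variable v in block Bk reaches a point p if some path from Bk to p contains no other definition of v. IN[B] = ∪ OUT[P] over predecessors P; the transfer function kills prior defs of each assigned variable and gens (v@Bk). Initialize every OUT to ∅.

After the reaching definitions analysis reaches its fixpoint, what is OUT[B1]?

Per-block solution:
  B0:   IN={a@B0, a@B2, b@B0, f@B1}   OUT={a@B0, b@B0, f@B1}
  B1:   IN={a@B0, b@B0, f@B1}   OUT={a@B0, b@B0, f@B1}
  B2:   IN={a@B0, b@B0, f@B1}   OUT={a@B2, b@B0, f@B1}
  B3:   IN={a@B0, a@B2, b@B0, f@B1}   OUT={a@B0, a@B2, b@B0, f@B1}
  B4:   IN={a@B0, a@B2, b@B0, f@B1}   OUT={a@B4, b@B0, e@B4, f@B1}

Merge at B1: IN[B1] = OUT[B0] = {a@B0, b@B0, f@B1}
Applying B1's transfer function to that IN value gives OUT[B1] (row B1 above).

Answer: {a@B0, b@B0, f@B1}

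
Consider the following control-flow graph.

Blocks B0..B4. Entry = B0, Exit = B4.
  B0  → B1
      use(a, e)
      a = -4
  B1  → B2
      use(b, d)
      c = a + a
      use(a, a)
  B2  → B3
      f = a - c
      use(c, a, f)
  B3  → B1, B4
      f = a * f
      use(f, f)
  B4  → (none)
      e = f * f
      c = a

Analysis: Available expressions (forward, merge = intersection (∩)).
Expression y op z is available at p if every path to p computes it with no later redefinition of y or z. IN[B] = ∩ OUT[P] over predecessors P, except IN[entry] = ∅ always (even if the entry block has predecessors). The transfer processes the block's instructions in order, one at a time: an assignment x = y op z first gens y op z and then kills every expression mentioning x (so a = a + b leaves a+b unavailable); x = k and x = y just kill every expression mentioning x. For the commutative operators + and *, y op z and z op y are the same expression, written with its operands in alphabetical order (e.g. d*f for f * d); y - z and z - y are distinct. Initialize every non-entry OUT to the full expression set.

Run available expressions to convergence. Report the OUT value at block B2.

Answer: {a+a, a-c}

Derivation:
Converged values:
  B0:  IN={}  OUT={}
  B1:  IN={}  OUT={a+a}
  B2:  IN={a+a}  OUT={a+a, a-c}
  B3:  IN={a+a, a-c}  OUT={a+a, a-c}
  B4:  IN={a+a, a-c}  OUT={a+a, f*f}

Merge at B2: IN[B2] = OUT[B1] = {a+a}
Applying B2's transfer function to that IN value gives OUT[B2] (row B2 above).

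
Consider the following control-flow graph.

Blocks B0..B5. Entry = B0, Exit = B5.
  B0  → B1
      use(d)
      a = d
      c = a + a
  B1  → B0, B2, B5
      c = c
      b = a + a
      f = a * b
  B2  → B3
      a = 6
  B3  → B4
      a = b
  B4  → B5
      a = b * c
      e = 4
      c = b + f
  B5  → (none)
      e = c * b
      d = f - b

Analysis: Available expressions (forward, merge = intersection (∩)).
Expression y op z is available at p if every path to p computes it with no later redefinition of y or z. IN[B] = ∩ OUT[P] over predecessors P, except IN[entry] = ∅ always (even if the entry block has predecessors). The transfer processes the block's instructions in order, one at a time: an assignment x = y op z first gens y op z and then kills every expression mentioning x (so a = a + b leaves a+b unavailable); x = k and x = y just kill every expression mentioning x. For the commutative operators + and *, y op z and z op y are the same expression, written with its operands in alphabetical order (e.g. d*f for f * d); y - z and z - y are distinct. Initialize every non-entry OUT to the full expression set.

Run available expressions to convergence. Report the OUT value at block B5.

Answer: {b*c, f-b}

Working:
Per-block solution:
  B0: | IN={} | OUT={a+a}
  B1: | IN={a+a} | OUT={a*b, a+a}
  B2: | IN={a*b, a+a} | OUT={}
  B3: | IN={} | OUT={}
  B4: | IN={} | OUT={b+f}
  B5: | IN={} | OUT={b*c, f-b}

Merge at B5: IN[B5] = OUT[B1] ∩ OUT[B4] = {}
Applying B5's transfer function to that IN value gives OUT[B5] (row B5 above).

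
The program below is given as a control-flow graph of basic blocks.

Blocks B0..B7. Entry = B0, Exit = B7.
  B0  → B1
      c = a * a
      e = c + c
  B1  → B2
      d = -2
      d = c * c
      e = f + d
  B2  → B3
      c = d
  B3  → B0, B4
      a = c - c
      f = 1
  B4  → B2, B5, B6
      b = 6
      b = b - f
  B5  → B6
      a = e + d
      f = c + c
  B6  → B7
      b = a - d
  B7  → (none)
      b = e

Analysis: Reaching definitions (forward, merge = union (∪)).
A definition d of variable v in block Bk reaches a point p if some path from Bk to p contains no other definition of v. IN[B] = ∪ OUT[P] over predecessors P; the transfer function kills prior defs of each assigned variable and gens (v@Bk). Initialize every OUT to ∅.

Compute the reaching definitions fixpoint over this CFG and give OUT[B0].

Fixpoint table:
  B0:   IN={a@B3, b@B4, c@B2, d@B1, e@B1, f@B3}   OUT={a@B3, b@B4, c@B0, d@B1, e@B0, f@B3}
  B1:   IN={a@B3, b@B4, c@B0, d@B1, e@B0, f@B3}   OUT={a@B3, b@B4, c@B0, d@B1, e@B1, f@B3}
  B2:   IN={a@B3, b@B4, c@B0, c@B2, d@B1, e@B1, f@B3}   OUT={a@B3, b@B4, c@B2, d@B1, e@B1, f@B3}
  B3:   IN={a@B3, b@B4, c@B2, d@B1, e@B1, f@B3}   OUT={a@B3, b@B4, c@B2, d@B1, e@B1, f@B3}
  B4:   IN={a@B3, b@B4, c@B2, d@B1, e@B1, f@B3}   OUT={a@B3, b@B4, c@B2, d@B1, e@B1, f@B3}
  B5:   IN={a@B3, b@B4, c@B2, d@B1, e@B1, f@B3}   OUT={a@B5, b@B4, c@B2, d@B1, e@B1, f@B5}
  B6:   IN={a@B3, a@B5, b@B4, c@B2, d@B1, e@B1, f@B3, f@B5}   OUT={a@B3, a@B5, b@B6, c@B2, d@B1, e@B1, f@B3, f@B5}
  B7:   IN={a@B3, a@B5, b@B6, c@B2, d@B1, e@B1, f@B3, f@B5}   OUT={a@B3, a@B5, b@B7, c@B2, d@B1, e@B1, f@B3, f@B5}

Merge at B0 (entry node, so the boundary value {} is joined with the incoming edge(s)): IN[B0] = {} ⊔ OUT[B3] = {a@B3, b@B4, c@B2, d@B1, e@B1, f@B3}
Applying B0's transfer function to that IN value gives OUT[B0] (row B0 above).

Answer: {a@B3, b@B4, c@B0, d@B1, e@B0, f@B3}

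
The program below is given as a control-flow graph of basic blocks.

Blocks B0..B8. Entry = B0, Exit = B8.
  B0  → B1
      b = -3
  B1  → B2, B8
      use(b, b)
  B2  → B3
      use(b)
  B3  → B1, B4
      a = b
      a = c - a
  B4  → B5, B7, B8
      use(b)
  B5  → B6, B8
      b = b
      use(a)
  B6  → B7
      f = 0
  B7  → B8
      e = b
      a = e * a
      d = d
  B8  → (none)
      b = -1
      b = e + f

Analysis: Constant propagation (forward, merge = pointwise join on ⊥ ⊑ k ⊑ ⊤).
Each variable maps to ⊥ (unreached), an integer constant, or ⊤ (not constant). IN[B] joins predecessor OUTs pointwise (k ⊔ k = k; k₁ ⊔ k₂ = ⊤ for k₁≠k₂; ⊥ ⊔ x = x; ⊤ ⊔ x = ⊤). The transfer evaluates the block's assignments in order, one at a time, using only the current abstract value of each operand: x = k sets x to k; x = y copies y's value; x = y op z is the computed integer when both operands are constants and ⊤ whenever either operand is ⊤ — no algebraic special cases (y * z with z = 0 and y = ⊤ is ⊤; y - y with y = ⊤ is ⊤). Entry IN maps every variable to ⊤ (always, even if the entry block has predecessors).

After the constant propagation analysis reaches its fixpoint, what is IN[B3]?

Answer: {a: ⊤, b: -3, c: ⊤, d: ⊤, e: ⊤, f: ⊤}

Derivation:
Converged values:
  B0:  IN=(all ⊤)  OUT={b:-3; rest ⊤}
  B1:  IN={b:-3; rest ⊤}  OUT={b:-3; rest ⊤}
  B2:  IN={b:-3; rest ⊤}  OUT={b:-3; rest ⊤}
  B3:  IN={b:-3; rest ⊤}  OUT={b:-3; rest ⊤}
  B4:  IN={b:-3; rest ⊤}  OUT={b:-3; rest ⊤}
  B5:  IN={b:-3; rest ⊤}  OUT={b:-3; rest ⊤}
  B6:  IN={b:-3; rest ⊤}  OUT={b:-3, f:0; rest ⊤}
  B7:  IN={b:-3; rest ⊤}  OUT={b:-3, e:-3; rest ⊤}
  B8:  IN={b:-3; rest ⊤}  OUT=(all ⊤)

Merge at B3: IN[B3] = OUT[B2] = {a: ⊤, b: -3, c: ⊤, d: ⊤, e: ⊤, f: ⊤}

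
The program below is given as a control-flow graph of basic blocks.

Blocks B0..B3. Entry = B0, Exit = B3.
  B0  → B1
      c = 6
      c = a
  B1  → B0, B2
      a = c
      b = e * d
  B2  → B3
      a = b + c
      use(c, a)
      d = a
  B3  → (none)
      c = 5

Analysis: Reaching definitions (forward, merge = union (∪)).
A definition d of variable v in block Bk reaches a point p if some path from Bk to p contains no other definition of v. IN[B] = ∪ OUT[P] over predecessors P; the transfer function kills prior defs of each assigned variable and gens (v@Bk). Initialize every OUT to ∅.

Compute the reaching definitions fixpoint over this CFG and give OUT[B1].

Fixpoint table:
  B0: | IN={a@B1, b@B1, c@B0} | OUT={a@B1, b@B1, c@B0}
  B1: | IN={a@B1, b@B1, c@B0} | OUT={a@B1, b@B1, c@B0}
  B2: | IN={a@B1, b@B1, c@B0} | OUT={a@B2, b@B1, c@B0, d@B2}
  B3: | IN={a@B2, b@B1, c@B0, d@B2} | OUT={a@B2, b@B1, c@B3, d@B2}

Merge at B1: IN[B1] = OUT[B0] = {a@B1, b@B1, c@B0}
Applying B1's transfer function to that IN value gives OUT[B1] (row B1 above).

Answer: {a@B1, b@B1, c@B0}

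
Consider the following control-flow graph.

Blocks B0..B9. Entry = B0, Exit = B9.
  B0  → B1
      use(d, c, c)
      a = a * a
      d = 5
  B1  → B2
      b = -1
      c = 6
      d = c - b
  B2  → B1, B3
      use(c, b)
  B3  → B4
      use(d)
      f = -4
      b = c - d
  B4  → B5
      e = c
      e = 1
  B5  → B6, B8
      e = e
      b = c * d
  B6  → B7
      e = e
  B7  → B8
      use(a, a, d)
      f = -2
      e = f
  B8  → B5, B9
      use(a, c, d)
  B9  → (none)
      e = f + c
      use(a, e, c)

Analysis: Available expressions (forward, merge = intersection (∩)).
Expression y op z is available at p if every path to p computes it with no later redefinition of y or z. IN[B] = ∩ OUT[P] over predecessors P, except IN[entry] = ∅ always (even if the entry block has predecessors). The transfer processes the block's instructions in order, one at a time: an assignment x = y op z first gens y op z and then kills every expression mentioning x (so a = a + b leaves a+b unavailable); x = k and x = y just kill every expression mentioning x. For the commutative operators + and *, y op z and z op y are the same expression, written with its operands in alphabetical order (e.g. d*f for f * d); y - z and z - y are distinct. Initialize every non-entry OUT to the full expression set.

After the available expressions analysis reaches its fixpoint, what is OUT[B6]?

Answer: {c*d, c-d}

Trace:
Fixpoint table:
  B0:  IN={}  OUT={}
  B1:  IN={}  OUT={c-b}
  B2:  IN={c-b}  OUT={c-b}
  B3:  IN={c-b}  OUT={c-d}
  B4:  IN={c-d}  OUT={c-d}
  B5:  IN={c-d}  OUT={c*d, c-d}
  B6:  IN={c*d, c-d}  OUT={c*d, c-d}
  B7:  IN={c*d, c-d}  OUT={c*d, c-d}
  B8:  IN={c*d, c-d}  OUT={c*d, c-d}
  B9:  IN={c*d, c-d}  OUT={c*d, c+f, c-d}

Merge at B6: IN[B6] = OUT[B5] = {c*d, c-d}
Applying B6's transfer function to that IN value gives OUT[B6] (row B6 above).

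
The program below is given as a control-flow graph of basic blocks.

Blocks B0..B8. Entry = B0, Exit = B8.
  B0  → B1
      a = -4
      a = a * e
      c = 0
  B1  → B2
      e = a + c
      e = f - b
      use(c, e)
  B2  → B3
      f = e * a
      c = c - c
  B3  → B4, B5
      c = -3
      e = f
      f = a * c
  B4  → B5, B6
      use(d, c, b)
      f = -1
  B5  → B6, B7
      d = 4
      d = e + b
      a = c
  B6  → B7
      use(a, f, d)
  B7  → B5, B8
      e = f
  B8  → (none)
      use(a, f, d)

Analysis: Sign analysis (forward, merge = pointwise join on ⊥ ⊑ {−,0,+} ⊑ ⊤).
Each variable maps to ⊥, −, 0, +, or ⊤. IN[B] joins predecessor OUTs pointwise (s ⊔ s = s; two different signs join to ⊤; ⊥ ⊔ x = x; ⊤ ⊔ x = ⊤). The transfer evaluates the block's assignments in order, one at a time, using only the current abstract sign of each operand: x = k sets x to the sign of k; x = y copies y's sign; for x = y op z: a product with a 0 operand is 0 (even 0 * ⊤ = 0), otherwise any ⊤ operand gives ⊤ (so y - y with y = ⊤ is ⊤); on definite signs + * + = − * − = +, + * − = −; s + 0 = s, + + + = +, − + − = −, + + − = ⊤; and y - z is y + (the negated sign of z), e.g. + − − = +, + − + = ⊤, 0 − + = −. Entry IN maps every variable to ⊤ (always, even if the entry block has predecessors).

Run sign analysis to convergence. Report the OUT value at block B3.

Answer: {a: ⊤, b: ⊤, c: -, d: ⊤, e: ⊤, f: ⊤}

Working:
Converged values:
  B0:  IN=(all ⊤)  OUT={c:0; rest ⊤}
  B1:  IN={c:0; rest ⊤}  OUT={c:0; rest ⊤}
  B2:  IN={c:0; rest ⊤}  OUT={c:0; rest ⊤}
  B3:  IN={c:0; rest ⊤}  OUT={c:-; rest ⊤}
  B4:  IN={c:-; rest ⊤}  OUT={c:-, f:-; rest ⊤}
  B5:  IN={c:-; rest ⊤}  OUT={a:-, c:-; rest ⊤}
  B6:  IN={c:-; rest ⊤}  OUT={c:-; rest ⊤}
  B7:  IN={c:-; rest ⊤}  OUT={c:-; rest ⊤}
  B8:  IN={c:-; rest ⊤}  OUT={c:-; rest ⊤}

Merge at B3: IN[B3] = OUT[B2] = {a: ⊤, b: ⊤, c: 0, d: ⊤, e: ⊤, f: ⊤}
Applying B3's transfer function to that IN value gives OUT[B3] (row B3 above).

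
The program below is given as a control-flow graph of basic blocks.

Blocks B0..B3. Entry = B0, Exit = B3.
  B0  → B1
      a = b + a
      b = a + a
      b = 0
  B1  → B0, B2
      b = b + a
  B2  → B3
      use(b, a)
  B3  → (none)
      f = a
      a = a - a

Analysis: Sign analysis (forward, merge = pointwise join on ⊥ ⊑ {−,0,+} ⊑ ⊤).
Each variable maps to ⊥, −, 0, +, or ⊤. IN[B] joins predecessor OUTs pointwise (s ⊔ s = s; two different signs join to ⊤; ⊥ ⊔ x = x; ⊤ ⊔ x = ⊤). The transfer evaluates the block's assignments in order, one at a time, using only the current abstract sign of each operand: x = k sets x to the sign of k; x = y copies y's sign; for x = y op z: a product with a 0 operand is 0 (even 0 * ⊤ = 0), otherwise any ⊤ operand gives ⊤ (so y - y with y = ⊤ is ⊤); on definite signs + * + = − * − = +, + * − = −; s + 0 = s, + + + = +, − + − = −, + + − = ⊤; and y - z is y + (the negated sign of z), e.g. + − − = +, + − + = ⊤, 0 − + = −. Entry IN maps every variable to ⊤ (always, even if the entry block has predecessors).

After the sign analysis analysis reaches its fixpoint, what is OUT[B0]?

Fixpoint table:
  B0: | IN=(all ⊤) | OUT={b:0; rest ⊤}
  B1: | IN={b:0; rest ⊤} | OUT=(all ⊤)
  B2: | IN=(all ⊤) | OUT=(all ⊤)
  B3: | IN=(all ⊤) | OUT=(all ⊤)

Merge at B0 (entry node, so the boundary value (all ⊤) is joined with the incoming edge(s)): IN[B0] = (all ⊤) ⊔ OUT[B1] = {a: ⊤, b: ⊤, c: ⊤, d: ⊤, e: ⊤, f: ⊤}
Applying B0's transfer function to that IN value gives OUT[B0] (row B0 above).

Answer: {a: ⊤, b: 0, c: ⊤, d: ⊤, e: ⊤, f: ⊤}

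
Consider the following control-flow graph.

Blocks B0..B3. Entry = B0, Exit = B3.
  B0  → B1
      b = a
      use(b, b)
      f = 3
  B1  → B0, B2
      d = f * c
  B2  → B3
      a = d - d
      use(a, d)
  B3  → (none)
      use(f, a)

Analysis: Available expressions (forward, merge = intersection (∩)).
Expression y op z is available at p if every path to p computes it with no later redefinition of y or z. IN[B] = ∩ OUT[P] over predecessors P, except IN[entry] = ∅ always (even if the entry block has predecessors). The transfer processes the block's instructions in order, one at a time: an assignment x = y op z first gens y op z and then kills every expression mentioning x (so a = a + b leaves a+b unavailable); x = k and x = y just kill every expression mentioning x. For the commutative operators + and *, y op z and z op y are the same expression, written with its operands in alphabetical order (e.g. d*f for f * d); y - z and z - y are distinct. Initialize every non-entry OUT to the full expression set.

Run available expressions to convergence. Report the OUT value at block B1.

Answer: {c*f}

Derivation:
Fixpoint table:
  B0: | IN={} | OUT={}
  B1: | IN={} | OUT={c*f}
  B2: | IN={c*f} | OUT={c*f, d-d}
  B3: | IN={c*f, d-d} | OUT={c*f, d-d}

Merge at B1: IN[B1] = OUT[B0] = {}
Applying B1's transfer function to that IN value gives OUT[B1] (row B1 above).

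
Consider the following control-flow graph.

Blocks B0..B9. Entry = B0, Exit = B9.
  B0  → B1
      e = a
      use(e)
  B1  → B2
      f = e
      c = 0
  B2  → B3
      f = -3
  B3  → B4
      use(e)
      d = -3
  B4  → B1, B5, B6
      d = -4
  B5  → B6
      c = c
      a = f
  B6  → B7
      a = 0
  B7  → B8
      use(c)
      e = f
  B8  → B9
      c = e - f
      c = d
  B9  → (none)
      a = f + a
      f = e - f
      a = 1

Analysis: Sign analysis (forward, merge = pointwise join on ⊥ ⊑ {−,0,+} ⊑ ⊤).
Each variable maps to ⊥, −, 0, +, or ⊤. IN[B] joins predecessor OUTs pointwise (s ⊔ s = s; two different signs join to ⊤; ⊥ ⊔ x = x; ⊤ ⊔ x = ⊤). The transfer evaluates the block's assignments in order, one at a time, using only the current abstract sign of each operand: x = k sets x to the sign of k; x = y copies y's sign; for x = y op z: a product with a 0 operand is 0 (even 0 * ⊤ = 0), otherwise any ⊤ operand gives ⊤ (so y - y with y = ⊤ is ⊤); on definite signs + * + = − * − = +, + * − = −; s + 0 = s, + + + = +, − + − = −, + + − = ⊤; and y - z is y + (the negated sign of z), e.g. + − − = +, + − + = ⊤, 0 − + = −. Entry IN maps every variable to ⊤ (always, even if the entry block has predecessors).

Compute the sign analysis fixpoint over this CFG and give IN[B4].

Answer: {a: ⊤, b: ⊤, c: 0, d: -, e: ⊤, f: -}

Trace:
Fixpoint table:
  B0:   IN=(all ⊤)   OUT=(all ⊤)
  B1:   IN=(all ⊤)   OUT={c:0; rest ⊤}
  B2:   IN={c:0; rest ⊤}   OUT={c:0, f:-; rest ⊤}
  B3:   IN={c:0, f:-; rest ⊤}   OUT={c:0, d:-, f:-; rest ⊤}
  B4:   IN={c:0, d:-, f:-; rest ⊤}   OUT={c:0, d:-, f:-; rest ⊤}
  B5:   IN={c:0, d:-, f:-; rest ⊤}   OUT={a:-, c:0, d:-, f:-; rest ⊤}
  B6:   IN={c:0, d:-, f:-; rest ⊤}   OUT={a:0, c:0, d:-, f:-; rest ⊤}
  B7:   IN={a:0, c:0, d:-, f:-; rest ⊤}   OUT={a:0, c:0, d:-, e:-, f:-; rest ⊤}
  B8:   IN={a:0, c:0, d:-, e:-, f:-; rest ⊤}   OUT={a:0, c:-, d:-, e:-, f:-; rest ⊤}
  B9:   IN={a:0, c:-, d:-, e:-, f:-; rest ⊤}   OUT={a:+, c:-, d:-, e:-; rest ⊤}

Merge at B4: IN[B4] = OUT[B3] = {a: ⊤, b: ⊤, c: 0, d: -, e: ⊤, f: -}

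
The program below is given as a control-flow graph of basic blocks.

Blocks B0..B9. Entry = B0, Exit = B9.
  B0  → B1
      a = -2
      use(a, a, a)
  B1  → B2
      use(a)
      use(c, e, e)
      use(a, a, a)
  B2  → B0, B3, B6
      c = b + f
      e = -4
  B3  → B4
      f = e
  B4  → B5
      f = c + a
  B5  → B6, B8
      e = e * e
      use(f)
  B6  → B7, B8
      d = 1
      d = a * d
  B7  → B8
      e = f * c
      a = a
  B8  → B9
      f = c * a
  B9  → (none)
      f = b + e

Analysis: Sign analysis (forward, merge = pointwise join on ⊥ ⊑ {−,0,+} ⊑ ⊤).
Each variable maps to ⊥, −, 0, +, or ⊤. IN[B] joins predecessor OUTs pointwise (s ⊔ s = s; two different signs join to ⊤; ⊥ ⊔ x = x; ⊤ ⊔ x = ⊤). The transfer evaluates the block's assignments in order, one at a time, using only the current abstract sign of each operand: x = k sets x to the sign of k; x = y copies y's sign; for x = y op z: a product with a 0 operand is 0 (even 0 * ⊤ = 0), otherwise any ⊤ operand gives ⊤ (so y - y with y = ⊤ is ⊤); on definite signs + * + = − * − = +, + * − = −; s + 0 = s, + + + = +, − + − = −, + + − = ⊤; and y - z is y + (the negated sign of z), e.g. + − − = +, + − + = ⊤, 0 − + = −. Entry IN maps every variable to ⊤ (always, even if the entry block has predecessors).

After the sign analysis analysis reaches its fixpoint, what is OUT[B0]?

Converged values:
  B0: | IN=(all ⊤) | OUT={a:-; rest ⊤}
  B1: | IN={a:-; rest ⊤} | OUT={a:-; rest ⊤}
  B2: | IN={a:-; rest ⊤} | OUT={a:-, e:-; rest ⊤}
  B3: | IN={a:-, e:-; rest ⊤} | OUT={a:-, e:-, f:-; rest ⊤}
  B4: | IN={a:-, e:-, f:-; rest ⊤} | OUT={a:-, e:-; rest ⊤}
  B5: | IN={a:-, e:-; rest ⊤} | OUT={a:-, e:+; rest ⊤}
  B6: | IN={a:-; rest ⊤} | OUT={a:-, d:-; rest ⊤}
  B7: | IN={a:-, d:-; rest ⊤} | OUT={a:-, d:-; rest ⊤}
  B8: | IN={a:-; rest ⊤} | OUT={a:-; rest ⊤}
  B9: | IN={a:-; rest ⊤} | OUT={a:-; rest ⊤}

Merge at B0 (entry node, so the boundary value (all ⊤) is joined with the incoming edge(s)): IN[B0] = (all ⊤) ⊔ OUT[B2] = {a: ⊤, b: ⊤, c: ⊤, d: ⊤, e: ⊤, f: ⊤}
Applying B0's transfer function to that IN value gives OUT[B0] (row B0 above).

Answer: {a: -, b: ⊤, c: ⊤, d: ⊤, e: ⊤, f: ⊤}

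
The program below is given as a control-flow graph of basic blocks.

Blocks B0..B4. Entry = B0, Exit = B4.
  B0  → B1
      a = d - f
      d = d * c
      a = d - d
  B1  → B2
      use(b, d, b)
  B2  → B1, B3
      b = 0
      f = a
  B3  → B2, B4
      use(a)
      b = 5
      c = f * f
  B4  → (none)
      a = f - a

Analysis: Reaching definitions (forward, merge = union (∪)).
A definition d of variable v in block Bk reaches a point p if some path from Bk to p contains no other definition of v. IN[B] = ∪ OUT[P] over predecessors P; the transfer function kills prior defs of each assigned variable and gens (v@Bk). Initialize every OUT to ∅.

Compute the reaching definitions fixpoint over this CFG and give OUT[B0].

Fixpoint table:
  B0:   IN={}   OUT={a@B0, d@B0}
  B1:   IN={a@B0, b@B2, c@B3, d@B0, f@B2}   OUT={a@B0, b@B2, c@B3, d@B0, f@B2}
  B2:   IN={a@B0, b@B2, b@B3, c@B3, d@B0, f@B2}   OUT={a@B0, b@B2, c@B3, d@B0, f@B2}
  B3:   IN={a@B0, b@B2, c@B3, d@B0, f@B2}   OUT={a@B0, b@B3, c@B3, d@B0, f@B2}
  B4:   IN={a@B0, b@B3, c@B3, d@B0, f@B2}   OUT={a@B4, b@B3, c@B3, d@B0, f@B2}

B0 is the boundary node: IN[B0] = {}
Applying B0's transfer function to that IN value gives OUT[B0] (row B0 above).

Answer: {a@B0, d@B0}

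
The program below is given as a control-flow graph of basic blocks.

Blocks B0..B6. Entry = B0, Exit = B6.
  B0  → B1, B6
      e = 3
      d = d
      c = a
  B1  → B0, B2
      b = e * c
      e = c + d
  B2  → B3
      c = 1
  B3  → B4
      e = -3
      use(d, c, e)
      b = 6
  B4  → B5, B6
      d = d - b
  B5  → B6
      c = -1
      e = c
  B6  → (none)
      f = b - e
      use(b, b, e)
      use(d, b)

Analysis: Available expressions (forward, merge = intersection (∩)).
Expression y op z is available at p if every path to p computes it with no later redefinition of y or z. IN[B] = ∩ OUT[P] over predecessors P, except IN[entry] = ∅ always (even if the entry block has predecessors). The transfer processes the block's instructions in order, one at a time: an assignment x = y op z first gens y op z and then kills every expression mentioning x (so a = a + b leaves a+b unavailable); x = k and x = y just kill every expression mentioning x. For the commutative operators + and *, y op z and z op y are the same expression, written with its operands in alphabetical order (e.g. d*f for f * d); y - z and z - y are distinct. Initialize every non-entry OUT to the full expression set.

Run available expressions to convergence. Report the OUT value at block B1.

Fixpoint table:
  B0: | IN={} | OUT={}
  B1: | IN={} | OUT={c+d}
  B2: | IN={c+d} | OUT={}
  B3: | IN={} | OUT={}
  B4: | IN={} | OUT={}
  B5: | IN={} | OUT={}
  B6: | IN={} | OUT={b-e}

Merge at B1: IN[B1] = OUT[B0] = {}
Applying B1's transfer function to that IN value gives OUT[B1] (row B1 above).

Answer: {c+d}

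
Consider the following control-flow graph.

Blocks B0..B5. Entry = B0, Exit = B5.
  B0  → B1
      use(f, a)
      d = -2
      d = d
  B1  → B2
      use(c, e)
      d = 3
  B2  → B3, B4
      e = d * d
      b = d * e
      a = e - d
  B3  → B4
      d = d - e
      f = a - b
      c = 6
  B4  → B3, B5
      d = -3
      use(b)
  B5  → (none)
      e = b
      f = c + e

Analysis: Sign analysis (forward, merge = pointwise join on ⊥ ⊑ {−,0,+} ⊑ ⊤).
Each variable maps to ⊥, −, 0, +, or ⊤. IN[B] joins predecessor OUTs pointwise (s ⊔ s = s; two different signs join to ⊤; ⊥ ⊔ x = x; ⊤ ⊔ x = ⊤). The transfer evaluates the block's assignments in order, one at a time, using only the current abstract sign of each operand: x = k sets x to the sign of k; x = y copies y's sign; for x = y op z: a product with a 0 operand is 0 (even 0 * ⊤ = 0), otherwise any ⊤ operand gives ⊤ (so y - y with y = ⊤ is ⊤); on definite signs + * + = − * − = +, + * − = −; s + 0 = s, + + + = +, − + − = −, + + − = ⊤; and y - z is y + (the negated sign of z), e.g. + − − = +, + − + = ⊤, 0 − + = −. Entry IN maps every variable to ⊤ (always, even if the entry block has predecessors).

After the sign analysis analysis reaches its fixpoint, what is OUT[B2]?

Answer: {a: ⊤, b: +, c: ⊤, d: +, e: +, f: ⊤}

Working:
Fixpoint table:
  B0:  IN=(all ⊤)  OUT={d:-; rest ⊤}
  B1:  IN={d:-; rest ⊤}  OUT={d:+; rest ⊤}
  B2:  IN={d:+; rest ⊤}  OUT={b:+, d:+, e:+; rest ⊤}
  B3:  IN={b:+, e:+; rest ⊤}  OUT={b:+, c:+, e:+; rest ⊤}
  B4:  IN={b:+, e:+; rest ⊤}  OUT={b:+, d:-, e:+; rest ⊤}
  B5:  IN={b:+, d:-, e:+; rest ⊤}  OUT={b:+, d:-, e:+; rest ⊤}

Merge at B2: IN[B2] = OUT[B1] = {a: ⊤, b: ⊤, c: ⊤, d: +, e: ⊤, f: ⊤}
Applying B2's transfer function to that IN value gives OUT[B2] (row B2 above).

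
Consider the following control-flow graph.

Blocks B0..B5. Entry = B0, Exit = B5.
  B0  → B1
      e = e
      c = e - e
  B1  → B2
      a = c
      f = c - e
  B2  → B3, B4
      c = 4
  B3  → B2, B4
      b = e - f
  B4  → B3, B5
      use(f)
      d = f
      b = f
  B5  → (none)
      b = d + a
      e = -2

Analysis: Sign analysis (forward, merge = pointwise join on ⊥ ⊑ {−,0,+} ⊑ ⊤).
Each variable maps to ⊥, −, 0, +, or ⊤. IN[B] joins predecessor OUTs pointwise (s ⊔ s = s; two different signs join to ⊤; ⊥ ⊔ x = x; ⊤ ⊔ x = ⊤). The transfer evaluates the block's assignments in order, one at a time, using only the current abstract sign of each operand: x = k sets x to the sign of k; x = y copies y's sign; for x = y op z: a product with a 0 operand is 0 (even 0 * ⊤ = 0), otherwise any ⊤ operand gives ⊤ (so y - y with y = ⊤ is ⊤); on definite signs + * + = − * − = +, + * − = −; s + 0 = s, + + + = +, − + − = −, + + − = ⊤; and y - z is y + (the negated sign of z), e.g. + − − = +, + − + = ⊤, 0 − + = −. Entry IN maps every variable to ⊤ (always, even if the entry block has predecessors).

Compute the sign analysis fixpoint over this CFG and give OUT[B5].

Fixpoint table:
  B0:  IN=(all ⊤)  OUT=(all ⊤)
  B1:  IN=(all ⊤)  OUT=(all ⊤)
  B2:  IN=(all ⊤)  OUT={c:+; rest ⊤}
  B3:  IN={c:+; rest ⊤}  OUT={c:+; rest ⊤}
  B4:  IN={c:+; rest ⊤}  OUT={c:+; rest ⊤}
  B5:  IN={c:+; rest ⊤}  OUT={c:+, e:-; rest ⊤}

Merge at B5: IN[B5] = OUT[B4] = {a: ⊤, b: ⊤, c: +, d: ⊤, e: ⊤, f: ⊤}
Applying B5's transfer function to that IN value gives OUT[B5] (row B5 above).

Answer: {a: ⊤, b: ⊤, c: +, d: ⊤, e: -, f: ⊤}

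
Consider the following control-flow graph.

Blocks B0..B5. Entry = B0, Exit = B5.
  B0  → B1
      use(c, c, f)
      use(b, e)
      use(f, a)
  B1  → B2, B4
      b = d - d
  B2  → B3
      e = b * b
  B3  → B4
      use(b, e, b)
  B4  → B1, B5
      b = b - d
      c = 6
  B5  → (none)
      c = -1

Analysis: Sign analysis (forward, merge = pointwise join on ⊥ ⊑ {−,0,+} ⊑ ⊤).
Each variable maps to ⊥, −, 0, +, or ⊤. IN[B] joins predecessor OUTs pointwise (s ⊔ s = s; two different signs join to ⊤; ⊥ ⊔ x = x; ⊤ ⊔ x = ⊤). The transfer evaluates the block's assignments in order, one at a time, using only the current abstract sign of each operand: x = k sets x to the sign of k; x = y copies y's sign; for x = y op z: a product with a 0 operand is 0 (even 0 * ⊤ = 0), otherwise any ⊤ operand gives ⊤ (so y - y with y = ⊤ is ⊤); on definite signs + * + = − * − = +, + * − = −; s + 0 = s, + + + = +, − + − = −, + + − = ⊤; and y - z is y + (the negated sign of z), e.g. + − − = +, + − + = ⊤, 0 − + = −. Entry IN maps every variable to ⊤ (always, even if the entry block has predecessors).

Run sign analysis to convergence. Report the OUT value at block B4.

Per-block solution:
  B0: | IN=(all ⊤) | OUT=(all ⊤)
  B1: | IN=(all ⊤) | OUT=(all ⊤)
  B2: | IN=(all ⊤) | OUT=(all ⊤)
  B3: | IN=(all ⊤) | OUT=(all ⊤)
  B4: | IN=(all ⊤) | OUT={c:+; rest ⊤}
  B5: | IN={c:+; rest ⊤} | OUT={c:-; rest ⊤}

Merge at B4: IN[B4] = OUT[B1] ⊔ OUT[B3] = {a: ⊤, b: ⊤, c: ⊤, d: ⊤, e: ⊤, f: ⊤}
Applying B4's transfer function to that IN value gives OUT[B4] (row B4 above).

Answer: {a: ⊤, b: ⊤, c: +, d: ⊤, e: ⊤, f: ⊤}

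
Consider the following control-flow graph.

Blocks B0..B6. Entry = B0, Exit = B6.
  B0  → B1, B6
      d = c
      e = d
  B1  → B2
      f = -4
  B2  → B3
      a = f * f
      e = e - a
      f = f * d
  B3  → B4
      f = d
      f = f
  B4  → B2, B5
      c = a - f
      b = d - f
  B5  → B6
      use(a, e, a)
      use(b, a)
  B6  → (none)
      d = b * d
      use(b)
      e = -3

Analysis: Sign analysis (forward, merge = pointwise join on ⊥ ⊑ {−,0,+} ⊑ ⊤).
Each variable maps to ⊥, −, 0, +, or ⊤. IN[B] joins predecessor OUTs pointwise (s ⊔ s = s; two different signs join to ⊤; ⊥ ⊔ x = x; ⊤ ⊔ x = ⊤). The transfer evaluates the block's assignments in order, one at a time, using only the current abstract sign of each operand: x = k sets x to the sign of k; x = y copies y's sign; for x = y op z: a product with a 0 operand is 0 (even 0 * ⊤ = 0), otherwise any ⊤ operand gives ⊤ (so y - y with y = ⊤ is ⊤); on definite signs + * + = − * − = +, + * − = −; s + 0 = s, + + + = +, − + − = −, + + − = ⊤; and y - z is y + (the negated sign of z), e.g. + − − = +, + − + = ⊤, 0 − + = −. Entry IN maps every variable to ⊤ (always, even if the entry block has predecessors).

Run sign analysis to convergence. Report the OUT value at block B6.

Answer: {a: ⊤, b: ⊤, c: ⊤, d: ⊤, e: -, f: ⊤}

Trace:
Fixpoint table:
  B0: | IN=(all ⊤) | OUT=(all ⊤)
  B1: | IN=(all ⊤) | OUT={f:-; rest ⊤}
  B2: | IN=(all ⊤) | OUT=(all ⊤)
  B3: | IN=(all ⊤) | OUT=(all ⊤)
  B4: | IN=(all ⊤) | OUT=(all ⊤)
  B5: | IN=(all ⊤) | OUT=(all ⊤)
  B6: | IN=(all ⊤) | OUT={e:-; rest ⊤}

Merge at B6: IN[B6] = OUT[B0] ⊔ OUT[B5] = {a: ⊤, b: ⊤, c: ⊤, d: ⊤, e: ⊤, f: ⊤}
Applying B6's transfer function to that IN value gives OUT[B6] (row B6 above).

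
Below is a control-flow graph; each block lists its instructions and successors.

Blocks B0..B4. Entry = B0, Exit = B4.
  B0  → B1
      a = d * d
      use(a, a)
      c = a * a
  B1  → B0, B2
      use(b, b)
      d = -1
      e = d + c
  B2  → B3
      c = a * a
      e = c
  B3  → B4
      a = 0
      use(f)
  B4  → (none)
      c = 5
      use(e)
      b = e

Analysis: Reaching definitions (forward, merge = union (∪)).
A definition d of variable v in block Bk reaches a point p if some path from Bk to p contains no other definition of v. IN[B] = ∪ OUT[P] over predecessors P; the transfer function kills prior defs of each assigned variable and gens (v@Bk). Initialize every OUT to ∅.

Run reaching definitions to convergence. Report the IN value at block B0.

Answer: {a@B0, c@B0, d@B1, e@B1}

Derivation:
Fixpoint table:
  B0:   IN={a@B0, c@B0, d@B1, e@B1}   OUT={a@B0, c@B0, d@B1, e@B1}
  B1:   IN={a@B0, c@B0, d@B1, e@B1}   OUT={a@B0, c@B0, d@B1, e@B1}
  B2:   IN={a@B0, c@B0, d@B1, e@B1}   OUT={a@B0, c@B2, d@B1, e@B2}
  B3:   IN={a@B0, c@B2, d@B1, e@B2}   OUT={a@B3, c@B2, d@B1, e@B2}
  B4:   IN={a@B3, c@B2, d@B1, e@B2}   OUT={a@B3, b@B4, c@B4, d@B1, e@B2}

Merge at B0 (entry node, so the boundary value {} is joined with the incoming edge(s)): IN[B0] = {} ⊔ OUT[B1] = {a@B0, c@B0, d@B1, e@B1}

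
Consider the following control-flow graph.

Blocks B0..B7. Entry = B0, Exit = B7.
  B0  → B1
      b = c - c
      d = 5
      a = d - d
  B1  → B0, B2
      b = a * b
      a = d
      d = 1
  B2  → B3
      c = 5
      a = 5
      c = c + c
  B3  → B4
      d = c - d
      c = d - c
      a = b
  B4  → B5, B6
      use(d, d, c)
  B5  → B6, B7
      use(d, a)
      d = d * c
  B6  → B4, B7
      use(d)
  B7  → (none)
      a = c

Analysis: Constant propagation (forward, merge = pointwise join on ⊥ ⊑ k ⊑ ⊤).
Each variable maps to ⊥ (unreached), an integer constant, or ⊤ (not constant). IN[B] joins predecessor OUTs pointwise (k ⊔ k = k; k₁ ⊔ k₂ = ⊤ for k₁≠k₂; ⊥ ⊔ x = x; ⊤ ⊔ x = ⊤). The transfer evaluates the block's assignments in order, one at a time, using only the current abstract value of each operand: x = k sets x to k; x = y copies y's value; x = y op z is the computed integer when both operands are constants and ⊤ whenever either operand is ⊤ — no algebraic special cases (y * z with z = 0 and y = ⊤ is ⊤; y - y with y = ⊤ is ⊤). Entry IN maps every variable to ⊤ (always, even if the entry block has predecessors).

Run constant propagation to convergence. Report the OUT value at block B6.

Fixpoint table:
  B0: | IN=(all ⊤) | OUT={a:0, d:5; rest ⊤}
  B1: | IN={a:0, d:5; rest ⊤} | OUT={a:5, d:1; rest ⊤}
  B2: | IN={a:5, d:1; rest ⊤} | OUT={a:5, c:10, d:1; rest ⊤}
  B3: | IN={a:5, c:10, d:1; rest ⊤} | OUT={c:-1, d:9; rest ⊤}
  B4: | IN={c:-1; rest ⊤} | OUT={c:-1; rest ⊤}
  B5: | IN={c:-1; rest ⊤} | OUT={c:-1; rest ⊤}
  B6: | IN={c:-1; rest ⊤} | OUT={c:-1; rest ⊤}
  B7: | IN={c:-1; rest ⊤} | OUT={a:-1, c:-1; rest ⊤}

Merge at B6: IN[B6] = OUT[B4] ⊔ OUT[B5] = {a: ⊤, b: ⊤, c: -1, d: ⊤, e: ⊤, f: ⊤}
Applying B6's transfer function to that IN value gives OUT[B6] (row B6 above).

Answer: {a: ⊤, b: ⊤, c: -1, d: ⊤, e: ⊤, f: ⊤}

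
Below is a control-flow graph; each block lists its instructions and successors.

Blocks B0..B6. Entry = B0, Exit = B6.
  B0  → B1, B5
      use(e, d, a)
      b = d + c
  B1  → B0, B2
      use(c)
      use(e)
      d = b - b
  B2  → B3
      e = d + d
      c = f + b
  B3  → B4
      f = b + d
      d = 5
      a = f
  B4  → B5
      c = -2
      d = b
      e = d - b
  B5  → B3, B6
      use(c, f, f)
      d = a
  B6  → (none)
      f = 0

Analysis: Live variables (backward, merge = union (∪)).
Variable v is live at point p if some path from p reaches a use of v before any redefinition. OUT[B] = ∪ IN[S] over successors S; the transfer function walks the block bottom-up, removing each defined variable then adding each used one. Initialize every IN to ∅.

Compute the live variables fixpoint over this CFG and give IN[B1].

Per-block solution:
  B0:   IN={a, c, d, e, f}   OUT={a, b, c, e, f}
  B1:   IN={a, b, c, e, f}   OUT={a, b, c, d, e, f}
  B2:   IN={b, d, f}   OUT={b, d}
  B3:   IN={b, d}   OUT={a, b, f}
  B4:   IN={a, b, f}   OUT={a, b, c, f}
  B5:   IN={a, b, c, f}   OUT={b, d}
  B6:   IN={}   OUT={}

Merge at B1: OUT[B1] = IN[B0] ⊔ IN[B2] = {a, b, c, d, e, f}
Applying B1's transfer function to that OUT value gives IN[B1] (row B1 above).

Answer: {a, b, c, e, f}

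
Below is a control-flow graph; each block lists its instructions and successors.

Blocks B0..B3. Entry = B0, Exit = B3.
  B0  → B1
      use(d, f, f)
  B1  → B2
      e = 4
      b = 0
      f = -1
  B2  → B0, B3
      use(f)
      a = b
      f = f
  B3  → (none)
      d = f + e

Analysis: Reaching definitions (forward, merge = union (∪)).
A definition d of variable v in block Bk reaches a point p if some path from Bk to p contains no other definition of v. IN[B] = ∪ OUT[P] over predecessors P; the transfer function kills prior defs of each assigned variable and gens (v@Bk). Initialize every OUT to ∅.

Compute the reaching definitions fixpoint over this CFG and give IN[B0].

Answer: {a@B2, b@B1, e@B1, f@B2}

Trace:
Converged values:
  B0:  IN={a@B2, b@B1, e@B1, f@B2}  OUT={a@B2, b@B1, e@B1, f@B2}
  B1:  IN={a@B2, b@B1, e@B1, f@B2}  OUT={a@B2, b@B1, e@B1, f@B1}
  B2:  IN={a@B2, b@B1, e@B1, f@B1}  OUT={a@B2, b@B1, e@B1, f@B2}
  B3:  IN={a@B2, b@B1, e@B1, f@B2}  OUT={a@B2, b@B1, d@B3, e@B1, f@B2}

Merge at B0 (entry node, so the boundary value {} is joined with the incoming edge(s)): IN[B0] = {} ⊔ OUT[B2] = {a@B2, b@B1, e@B1, f@B2}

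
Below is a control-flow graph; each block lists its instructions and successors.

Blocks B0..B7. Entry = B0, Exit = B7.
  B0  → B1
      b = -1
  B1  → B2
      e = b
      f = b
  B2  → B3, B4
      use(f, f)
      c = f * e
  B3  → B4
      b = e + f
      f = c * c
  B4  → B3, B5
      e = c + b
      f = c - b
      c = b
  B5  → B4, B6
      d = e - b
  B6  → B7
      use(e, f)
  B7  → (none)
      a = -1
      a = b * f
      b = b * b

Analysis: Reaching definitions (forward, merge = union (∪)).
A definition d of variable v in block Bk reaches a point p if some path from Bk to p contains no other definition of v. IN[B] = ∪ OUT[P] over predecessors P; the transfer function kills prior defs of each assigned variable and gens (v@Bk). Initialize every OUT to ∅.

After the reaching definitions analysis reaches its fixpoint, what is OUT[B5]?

Answer: {b@B0, b@B3, c@B4, d@B5, e@B4, f@B4}

Trace:
Fixpoint table:
  B0: | IN={} | OUT={b@B0}
  B1: | IN={b@B0} | OUT={b@B0, e@B1, f@B1}
  B2: | IN={b@B0, e@B1, f@B1} | OUT={b@B0, c@B2, e@B1, f@B1}
  B3: | IN={b@B0, b@B3, c@B2, c@B4, d@B5, e@B1, e@B4, f@B1, f@B4} | OUT={b@B3, c@B2, c@B4, d@B5, e@B1, e@B4, f@B3}
  B4: | IN={b@B0, b@B3, c@B2, c@B4, d@B5, e@B1, e@B4, f@B1, f@B3, f@B4} | OUT={b@B0, b@B3, c@B4, d@B5, e@B4, f@B4}
  B5: | IN={b@B0, b@B3, c@B4, d@B5, e@B4, f@B4} | OUT={b@B0, b@B3, c@B4, d@B5, e@B4, f@B4}
  B6: | IN={b@B0, b@B3, c@B4, d@B5, e@B4, f@B4} | OUT={b@B0, b@B3, c@B4, d@B5, e@B4, f@B4}
  B7: | IN={b@B0, b@B3, c@B4, d@B5, e@B4, f@B4} | OUT={a@B7, b@B7, c@B4, d@B5, e@B4, f@B4}

Merge at B5: IN[B5] = OUT[B4] = {b@B0, b@B3, c@B4, d@B5, e@B4, f@B4}
Applying B5's transfer function to that IN value gives OUT[B5] (row B5 above).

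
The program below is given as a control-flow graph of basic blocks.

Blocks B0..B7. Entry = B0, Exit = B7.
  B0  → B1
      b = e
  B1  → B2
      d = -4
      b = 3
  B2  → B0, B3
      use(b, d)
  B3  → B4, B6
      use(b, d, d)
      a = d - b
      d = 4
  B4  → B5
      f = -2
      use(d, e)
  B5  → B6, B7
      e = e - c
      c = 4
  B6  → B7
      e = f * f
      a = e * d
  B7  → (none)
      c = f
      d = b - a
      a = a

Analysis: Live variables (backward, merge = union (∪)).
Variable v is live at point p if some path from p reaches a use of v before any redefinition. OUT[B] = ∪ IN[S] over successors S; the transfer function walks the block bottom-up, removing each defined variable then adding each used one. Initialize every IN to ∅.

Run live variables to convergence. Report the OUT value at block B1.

Answer: {b, c, d, e, f}

Derivation:
Fixpoint table:
  B0:   IN={c, e, f}   OUT={c, e, f}
  B1:   IN={c, e, f}   OUT={b, c, d, e, f}
  B2:   IN={b, c, d, e, f}   OUT={b, c, d, e, f}
  B3:   IN={b, c, d, e, f}   OUT={a, b, c, d, e, f}
  B4:   IN={a, b, c, d, e}   OUT={a, b, c, d, e, f}
  B5:   IN={a, b, c, d, e, f}   OUT={a, b, d, f}
  B6:   IN={b, d, f}   OUT={a, b, f}
  B7:   IN={a, b, f}   OUT={}

Merge at B1: OUT[B1] = IN[B2] = {b, c, d, e, f}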